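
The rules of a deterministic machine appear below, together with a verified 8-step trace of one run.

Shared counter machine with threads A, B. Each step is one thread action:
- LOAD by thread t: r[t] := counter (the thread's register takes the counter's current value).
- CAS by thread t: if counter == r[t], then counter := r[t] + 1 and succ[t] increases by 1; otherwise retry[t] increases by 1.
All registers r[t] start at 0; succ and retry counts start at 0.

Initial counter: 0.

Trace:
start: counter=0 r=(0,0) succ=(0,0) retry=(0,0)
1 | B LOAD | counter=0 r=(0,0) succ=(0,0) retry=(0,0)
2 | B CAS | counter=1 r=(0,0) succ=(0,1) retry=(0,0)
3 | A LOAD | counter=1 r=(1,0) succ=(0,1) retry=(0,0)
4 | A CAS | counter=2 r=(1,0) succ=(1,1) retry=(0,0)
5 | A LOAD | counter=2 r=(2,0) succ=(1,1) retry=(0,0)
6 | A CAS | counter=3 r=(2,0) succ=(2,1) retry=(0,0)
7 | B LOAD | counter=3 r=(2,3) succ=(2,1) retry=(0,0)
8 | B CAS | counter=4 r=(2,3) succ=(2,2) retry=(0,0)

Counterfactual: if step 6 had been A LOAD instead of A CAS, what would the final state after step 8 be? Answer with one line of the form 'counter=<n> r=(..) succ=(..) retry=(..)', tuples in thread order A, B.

counter=3 r=(2,2) succ=(1,2) retry=(0,0)

(re-executing from step 6 with the substitution; state before step 6: counter=2 r=(2,0) succ=(1,1) retry=(0,0))
6 | A LOAD | counter=2 r=(2,0) succ=(1,1) retry=(0,0)
7 | B LOAD | counter=2 r=(2,2) succ=(1,1) retry=(0,0)
8 | B CAS | counter=3 r=(2,2) succ=(1,2) retry=(0,0)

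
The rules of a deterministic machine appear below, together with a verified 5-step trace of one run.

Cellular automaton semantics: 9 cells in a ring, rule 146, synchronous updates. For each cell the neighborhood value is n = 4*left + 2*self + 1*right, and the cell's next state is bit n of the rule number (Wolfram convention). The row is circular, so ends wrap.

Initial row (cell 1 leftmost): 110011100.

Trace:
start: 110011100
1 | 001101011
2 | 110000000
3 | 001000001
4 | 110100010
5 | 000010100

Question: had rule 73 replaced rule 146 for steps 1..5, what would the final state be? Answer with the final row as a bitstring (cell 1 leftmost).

110001000

(re-executing steps 1..5 under rule 73; state before step 1: 110011100)
1 | 110010100
2 | 110000000
3 | 110111110
4 | 110100010
5 | 110001000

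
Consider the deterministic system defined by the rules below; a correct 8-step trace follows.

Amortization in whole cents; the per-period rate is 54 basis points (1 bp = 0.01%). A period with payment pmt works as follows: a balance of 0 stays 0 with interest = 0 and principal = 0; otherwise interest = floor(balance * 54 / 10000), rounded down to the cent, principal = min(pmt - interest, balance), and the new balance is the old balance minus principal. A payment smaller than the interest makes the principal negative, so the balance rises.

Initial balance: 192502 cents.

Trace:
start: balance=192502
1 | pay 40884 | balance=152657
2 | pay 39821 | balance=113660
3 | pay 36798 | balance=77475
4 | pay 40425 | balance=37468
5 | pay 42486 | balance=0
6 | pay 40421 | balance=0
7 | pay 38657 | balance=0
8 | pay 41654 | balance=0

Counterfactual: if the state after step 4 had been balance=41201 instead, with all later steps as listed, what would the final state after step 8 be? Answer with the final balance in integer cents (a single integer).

0

state after step 4 := balance=41201
5 | pay 42486 | balance=0
6 | pay 40421 | balance=0
7 | pay 38657 | balance=0
8 | pay 41654 | balance=0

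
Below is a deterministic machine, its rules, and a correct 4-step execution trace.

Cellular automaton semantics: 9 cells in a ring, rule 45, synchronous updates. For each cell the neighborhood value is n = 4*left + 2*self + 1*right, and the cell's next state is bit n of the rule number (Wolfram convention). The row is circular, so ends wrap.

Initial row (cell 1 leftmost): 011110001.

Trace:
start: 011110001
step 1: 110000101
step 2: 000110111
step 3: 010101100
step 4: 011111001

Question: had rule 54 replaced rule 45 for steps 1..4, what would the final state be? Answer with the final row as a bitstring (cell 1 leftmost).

000010111

(re-executing steps 1..4 under rule 54; state before step 1: 011110001)
step 1: 100001011
step 2: 010011100
step 3: 111100010
step 4: 000010111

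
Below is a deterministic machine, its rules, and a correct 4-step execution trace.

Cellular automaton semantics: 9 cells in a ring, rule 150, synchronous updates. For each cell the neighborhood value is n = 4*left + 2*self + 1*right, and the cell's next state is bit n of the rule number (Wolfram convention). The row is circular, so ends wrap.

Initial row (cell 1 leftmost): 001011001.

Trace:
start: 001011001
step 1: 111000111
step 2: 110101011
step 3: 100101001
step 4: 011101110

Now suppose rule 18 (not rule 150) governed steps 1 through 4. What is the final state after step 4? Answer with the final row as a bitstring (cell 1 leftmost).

(re-executing steps 1..4 under rule 18; state before step 1: 001011001)
step 1: 110000110
step 2: 001001000
step 3: 010110100
step 4: 100000010

100000010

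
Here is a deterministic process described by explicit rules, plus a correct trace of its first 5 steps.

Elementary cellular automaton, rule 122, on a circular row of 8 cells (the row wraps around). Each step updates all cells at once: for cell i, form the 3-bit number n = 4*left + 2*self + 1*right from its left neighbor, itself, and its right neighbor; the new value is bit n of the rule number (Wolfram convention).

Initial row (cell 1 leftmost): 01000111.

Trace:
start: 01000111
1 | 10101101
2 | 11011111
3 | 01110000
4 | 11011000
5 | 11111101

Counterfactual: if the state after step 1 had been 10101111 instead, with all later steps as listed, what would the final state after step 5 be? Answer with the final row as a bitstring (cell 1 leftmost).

state after step 1 := 10101111
2 | 11011000
3 | 11111101
4 | 00000111
5 | 10001101

10001101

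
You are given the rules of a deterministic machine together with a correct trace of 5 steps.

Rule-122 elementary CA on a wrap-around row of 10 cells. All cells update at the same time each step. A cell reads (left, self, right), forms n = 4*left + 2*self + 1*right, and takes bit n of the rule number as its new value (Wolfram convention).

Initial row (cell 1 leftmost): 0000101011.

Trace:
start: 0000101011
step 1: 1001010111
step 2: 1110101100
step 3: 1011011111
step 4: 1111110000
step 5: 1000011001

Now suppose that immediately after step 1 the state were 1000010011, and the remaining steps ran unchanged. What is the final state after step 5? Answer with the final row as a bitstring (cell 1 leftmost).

state after step 1 := 1000010011
step 2: 1100101110
step 3: 1111011011
step 4: 0001111110
step 5: 0011000011

0011000011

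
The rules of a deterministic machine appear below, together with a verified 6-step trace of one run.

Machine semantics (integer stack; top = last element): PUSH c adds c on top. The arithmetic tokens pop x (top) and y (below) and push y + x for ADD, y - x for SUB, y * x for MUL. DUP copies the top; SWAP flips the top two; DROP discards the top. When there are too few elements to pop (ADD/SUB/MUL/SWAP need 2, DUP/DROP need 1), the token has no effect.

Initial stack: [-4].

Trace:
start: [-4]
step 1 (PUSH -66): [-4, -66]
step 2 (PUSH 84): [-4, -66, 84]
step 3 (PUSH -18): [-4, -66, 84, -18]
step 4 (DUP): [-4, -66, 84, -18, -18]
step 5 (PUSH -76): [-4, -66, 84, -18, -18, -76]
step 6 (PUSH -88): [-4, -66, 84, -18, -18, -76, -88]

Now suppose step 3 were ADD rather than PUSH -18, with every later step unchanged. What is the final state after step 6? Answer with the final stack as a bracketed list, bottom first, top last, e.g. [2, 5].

[-4, 18, 18, -76, -88]

(re-executing from step 3 with the substitution; state before step 3: [-4, -66, 84])
step 3 (ADD): [-4, 18]
step 4 (DUP): [-4, 18, 18]
step 5 (PUSH -76): [-4, 18, 18, -76]
step 6 (PUSH -88): [-4, 18, 18, -76, -88]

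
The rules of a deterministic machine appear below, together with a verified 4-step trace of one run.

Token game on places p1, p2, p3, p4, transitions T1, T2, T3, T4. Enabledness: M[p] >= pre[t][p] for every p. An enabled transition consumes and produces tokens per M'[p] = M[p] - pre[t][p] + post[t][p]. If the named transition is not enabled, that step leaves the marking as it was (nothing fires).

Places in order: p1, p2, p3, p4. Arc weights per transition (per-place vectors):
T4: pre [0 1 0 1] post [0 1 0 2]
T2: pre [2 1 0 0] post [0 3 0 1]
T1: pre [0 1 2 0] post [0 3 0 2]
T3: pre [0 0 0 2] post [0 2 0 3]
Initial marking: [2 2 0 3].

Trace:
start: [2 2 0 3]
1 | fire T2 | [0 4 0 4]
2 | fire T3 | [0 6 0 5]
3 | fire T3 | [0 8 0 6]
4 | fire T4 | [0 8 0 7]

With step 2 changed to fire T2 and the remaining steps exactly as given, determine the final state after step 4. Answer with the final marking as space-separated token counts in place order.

(re-executing from step 2 with the substitution; state before step 2: [0 4 0 4])
2 | fire T2 | [0 4 0 4]
3 | fire T3 | [0 6 0 5]
4 | fire T4 | [0 6 0 6]

0 6 0 6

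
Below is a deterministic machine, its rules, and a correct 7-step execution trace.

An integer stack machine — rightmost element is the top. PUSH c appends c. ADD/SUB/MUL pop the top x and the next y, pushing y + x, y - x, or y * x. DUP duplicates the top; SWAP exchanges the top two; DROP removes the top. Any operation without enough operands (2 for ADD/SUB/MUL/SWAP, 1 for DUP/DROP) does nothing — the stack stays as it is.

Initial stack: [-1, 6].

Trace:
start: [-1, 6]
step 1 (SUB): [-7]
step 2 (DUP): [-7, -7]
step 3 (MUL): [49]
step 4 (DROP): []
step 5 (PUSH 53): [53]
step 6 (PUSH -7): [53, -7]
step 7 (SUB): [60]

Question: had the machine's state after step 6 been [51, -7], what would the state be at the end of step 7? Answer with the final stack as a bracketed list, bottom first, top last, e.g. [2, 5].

[58]

state after step 6 := [51, -7]
step 7 (SUB): [58]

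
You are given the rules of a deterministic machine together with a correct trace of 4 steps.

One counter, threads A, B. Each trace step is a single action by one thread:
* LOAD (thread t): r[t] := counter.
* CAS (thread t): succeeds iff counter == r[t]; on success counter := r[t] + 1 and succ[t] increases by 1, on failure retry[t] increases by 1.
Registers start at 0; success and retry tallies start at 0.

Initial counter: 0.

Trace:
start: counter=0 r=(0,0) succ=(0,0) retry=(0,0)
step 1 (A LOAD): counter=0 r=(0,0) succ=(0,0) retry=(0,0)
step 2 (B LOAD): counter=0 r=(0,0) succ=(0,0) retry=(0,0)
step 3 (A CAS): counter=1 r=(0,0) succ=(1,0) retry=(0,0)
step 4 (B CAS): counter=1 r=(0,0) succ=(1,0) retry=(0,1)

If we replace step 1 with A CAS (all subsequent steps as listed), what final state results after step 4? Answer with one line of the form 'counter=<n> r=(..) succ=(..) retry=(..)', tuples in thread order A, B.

(re-executing from step 1 with the substitution; state before step 1: counter=0 r=(0,0) succ=(0,0) retry=(0,0))
step 1 (A CAS): counter=1 r=(0,0) succ=(1,0) retry=(0,0)
step 2 (B LOAD): counter=1 r=(0,1) succ=(1,0) retry=(0,0)
step 3 (A CAS): counter=1 r=(0,1) succ=(1,0) retry=(1,0)
step 4 (B CAS): counter=2 r=(0,1) succ=(1,1) retry=(1,0)

counter=2 r=(0,1) succ=(1,1) retry=(1,0)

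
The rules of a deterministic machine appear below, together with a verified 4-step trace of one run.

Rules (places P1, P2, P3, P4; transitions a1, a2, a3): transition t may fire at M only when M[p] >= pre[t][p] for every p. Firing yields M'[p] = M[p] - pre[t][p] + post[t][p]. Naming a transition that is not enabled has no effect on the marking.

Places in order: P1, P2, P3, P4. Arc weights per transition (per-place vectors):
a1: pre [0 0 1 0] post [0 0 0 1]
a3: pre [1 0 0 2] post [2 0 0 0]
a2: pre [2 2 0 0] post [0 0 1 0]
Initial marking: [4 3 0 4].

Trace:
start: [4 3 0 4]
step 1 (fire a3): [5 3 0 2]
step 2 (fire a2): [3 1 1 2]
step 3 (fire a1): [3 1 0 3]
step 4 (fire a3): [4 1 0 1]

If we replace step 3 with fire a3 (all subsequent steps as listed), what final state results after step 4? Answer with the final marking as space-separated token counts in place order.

4 1 1 0

(re-executing from step 3 with the substitution; state before step 3: [3 1 1 2])
step 3 (fire a3): [4 1 1 0]
step 4 (fire a3): [4 1 1 0]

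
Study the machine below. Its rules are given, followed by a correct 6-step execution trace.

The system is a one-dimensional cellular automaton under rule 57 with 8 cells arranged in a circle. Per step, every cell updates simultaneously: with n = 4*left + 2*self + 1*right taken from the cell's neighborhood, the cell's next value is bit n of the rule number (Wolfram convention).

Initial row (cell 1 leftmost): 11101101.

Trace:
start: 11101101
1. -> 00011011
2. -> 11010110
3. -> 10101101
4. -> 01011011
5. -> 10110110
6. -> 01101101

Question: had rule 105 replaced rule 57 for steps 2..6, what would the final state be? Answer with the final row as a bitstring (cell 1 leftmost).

01011111

(re-executing steps 2..6 under rule 105; state before step 2: 00011011)
2. -> 01011111
3. -> 10110001
4. -> 11110101
5. -> 00011011
6. -> 01011111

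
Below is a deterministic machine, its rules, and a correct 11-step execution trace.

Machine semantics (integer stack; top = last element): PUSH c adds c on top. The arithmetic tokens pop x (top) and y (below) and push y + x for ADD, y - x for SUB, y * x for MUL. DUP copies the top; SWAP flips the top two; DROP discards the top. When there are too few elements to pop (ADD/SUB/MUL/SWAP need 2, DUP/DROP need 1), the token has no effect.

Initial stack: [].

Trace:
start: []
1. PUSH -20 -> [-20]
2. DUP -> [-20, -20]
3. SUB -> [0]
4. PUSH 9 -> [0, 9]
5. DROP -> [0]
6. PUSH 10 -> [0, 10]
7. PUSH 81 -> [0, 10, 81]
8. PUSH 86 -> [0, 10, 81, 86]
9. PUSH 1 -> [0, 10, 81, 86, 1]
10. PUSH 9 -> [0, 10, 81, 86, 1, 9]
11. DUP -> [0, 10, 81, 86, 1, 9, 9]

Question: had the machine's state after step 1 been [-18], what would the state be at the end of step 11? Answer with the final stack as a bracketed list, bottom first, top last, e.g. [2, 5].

state after step 1 := [-18]
2. DUP -> [-18, -18]
3. SUB -> [0]
4. PUSH 9 -> [0, 9]
5. DROP -> [0]
6. PUSH 10 -> [0, 10]
7. PUSH 81 -> [0, 10, 81]
8. PUSH 86 -> [0, 10, 81, 86]
9. PUSH 1 -> [0, 10, 81, 86, 1]
10. PUSH 9 -> [0, 10, 81, 86, 1, 9]
11. DUP -> [0, 10, 81, 86, 1, 9, 9]

[0, 10, 81, 86, 1, 9, 9]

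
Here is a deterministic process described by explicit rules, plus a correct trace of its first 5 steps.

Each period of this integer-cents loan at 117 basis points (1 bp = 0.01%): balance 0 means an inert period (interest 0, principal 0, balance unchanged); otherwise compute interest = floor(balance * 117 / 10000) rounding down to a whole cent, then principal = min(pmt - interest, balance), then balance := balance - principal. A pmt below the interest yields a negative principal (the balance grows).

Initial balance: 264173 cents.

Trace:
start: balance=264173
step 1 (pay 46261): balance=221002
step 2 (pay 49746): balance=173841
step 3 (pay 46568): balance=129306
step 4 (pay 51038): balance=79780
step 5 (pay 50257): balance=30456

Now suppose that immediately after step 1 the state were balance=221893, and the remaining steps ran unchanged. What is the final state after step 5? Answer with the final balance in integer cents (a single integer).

state after step 1 := balance=221893
step 2 (pay 49746): balance=174743
step 3 (pay 46568): balance=130219
step 4 (pay 51038): balance=80704
step 5 (pay 50257): balance=31391

31391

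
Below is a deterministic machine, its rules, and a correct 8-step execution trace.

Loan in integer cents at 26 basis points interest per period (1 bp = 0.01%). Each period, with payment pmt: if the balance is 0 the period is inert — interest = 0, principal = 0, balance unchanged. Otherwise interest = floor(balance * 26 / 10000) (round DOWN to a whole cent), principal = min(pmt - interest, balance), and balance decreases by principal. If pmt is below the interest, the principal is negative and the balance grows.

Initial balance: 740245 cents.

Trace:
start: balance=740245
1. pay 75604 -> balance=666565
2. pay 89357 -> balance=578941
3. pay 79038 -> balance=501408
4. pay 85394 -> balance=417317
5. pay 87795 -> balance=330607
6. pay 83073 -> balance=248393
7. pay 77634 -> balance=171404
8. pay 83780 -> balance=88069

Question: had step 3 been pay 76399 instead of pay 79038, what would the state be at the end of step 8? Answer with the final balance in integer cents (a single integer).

(re-executing from step 3 with the substitution; state before step 3: balance=578941)
3. pay 76399 -> balance=504047
4. pay 85394 -> balance=419963
5. pay 87795 -> balance=333259
6. pay 83073 -> balance=251052
7. pay 77634 -> balance=174070
8. pay 83780 -> balance=90742

90742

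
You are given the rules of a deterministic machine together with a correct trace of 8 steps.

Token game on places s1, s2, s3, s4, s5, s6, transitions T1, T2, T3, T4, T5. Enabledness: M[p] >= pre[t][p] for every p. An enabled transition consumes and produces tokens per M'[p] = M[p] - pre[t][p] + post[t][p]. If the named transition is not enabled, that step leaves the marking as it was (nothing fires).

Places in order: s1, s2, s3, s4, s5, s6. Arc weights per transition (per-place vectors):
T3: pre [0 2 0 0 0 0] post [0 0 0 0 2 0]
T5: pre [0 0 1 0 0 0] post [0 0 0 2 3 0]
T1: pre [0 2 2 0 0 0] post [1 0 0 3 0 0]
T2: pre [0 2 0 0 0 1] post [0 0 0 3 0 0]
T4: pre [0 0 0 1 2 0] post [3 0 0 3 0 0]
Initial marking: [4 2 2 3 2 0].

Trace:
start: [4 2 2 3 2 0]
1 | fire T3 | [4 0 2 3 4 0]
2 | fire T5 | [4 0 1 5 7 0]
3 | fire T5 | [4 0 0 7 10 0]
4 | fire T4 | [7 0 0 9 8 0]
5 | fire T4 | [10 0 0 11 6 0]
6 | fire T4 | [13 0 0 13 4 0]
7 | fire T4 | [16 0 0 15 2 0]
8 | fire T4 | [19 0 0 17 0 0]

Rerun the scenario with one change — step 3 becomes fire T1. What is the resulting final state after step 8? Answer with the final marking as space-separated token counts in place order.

(re-executing from step 3 with the substitution; state before step 3: [4 0 1 5 7 0])
3 | fire T1 | [4 0 1 5 7 0]
4 | fire T4 | [7 0 1 7 5 0]
5 | fire T4 | [10 0 1 9 3 0]
6 | fire T4 | [13 0 1 11 1 0]
7 | fire T4 | [13 0 1 11 1 0]
8 | fire T4 | [13 0 1 11 1 0]

13 0 1 11 1 0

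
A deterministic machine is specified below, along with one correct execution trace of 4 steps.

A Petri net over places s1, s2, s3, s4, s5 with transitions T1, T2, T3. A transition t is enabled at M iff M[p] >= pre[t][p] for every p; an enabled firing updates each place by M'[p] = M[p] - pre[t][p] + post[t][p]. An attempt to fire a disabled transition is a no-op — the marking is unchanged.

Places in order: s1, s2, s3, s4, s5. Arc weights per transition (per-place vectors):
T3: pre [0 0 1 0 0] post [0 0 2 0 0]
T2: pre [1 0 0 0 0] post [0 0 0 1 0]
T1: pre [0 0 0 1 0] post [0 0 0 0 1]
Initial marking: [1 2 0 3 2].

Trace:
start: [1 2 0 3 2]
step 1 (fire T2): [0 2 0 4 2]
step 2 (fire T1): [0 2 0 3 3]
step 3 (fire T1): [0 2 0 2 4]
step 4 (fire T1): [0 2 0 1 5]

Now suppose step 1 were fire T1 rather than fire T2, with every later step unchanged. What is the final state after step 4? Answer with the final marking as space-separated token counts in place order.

1 2 0 0 5

(re-executing from step 1 with the substitution; state before step 1: [1 2 0 3 2])
step 1 (fire T1): [1 2 0 2 3]
step 2 (fire T1): [1 2 0 1 4]
step 3 (fire T1): [1 2 0 0 5]
step 4 (fire T1): [1 2 0 0 5]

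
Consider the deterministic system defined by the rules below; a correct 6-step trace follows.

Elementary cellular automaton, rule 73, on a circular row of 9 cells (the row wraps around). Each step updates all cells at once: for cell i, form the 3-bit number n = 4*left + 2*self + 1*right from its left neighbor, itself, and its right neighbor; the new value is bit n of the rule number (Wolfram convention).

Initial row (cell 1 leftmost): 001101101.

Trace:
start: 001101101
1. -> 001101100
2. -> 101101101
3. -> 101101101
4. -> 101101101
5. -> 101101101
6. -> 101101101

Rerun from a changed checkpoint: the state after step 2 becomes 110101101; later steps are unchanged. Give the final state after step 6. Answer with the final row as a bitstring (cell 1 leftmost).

state after step 2 := 110101101
3. -> 010001101
4. -> 000101100
5. -> 110001101
6. -> 010101101

010101101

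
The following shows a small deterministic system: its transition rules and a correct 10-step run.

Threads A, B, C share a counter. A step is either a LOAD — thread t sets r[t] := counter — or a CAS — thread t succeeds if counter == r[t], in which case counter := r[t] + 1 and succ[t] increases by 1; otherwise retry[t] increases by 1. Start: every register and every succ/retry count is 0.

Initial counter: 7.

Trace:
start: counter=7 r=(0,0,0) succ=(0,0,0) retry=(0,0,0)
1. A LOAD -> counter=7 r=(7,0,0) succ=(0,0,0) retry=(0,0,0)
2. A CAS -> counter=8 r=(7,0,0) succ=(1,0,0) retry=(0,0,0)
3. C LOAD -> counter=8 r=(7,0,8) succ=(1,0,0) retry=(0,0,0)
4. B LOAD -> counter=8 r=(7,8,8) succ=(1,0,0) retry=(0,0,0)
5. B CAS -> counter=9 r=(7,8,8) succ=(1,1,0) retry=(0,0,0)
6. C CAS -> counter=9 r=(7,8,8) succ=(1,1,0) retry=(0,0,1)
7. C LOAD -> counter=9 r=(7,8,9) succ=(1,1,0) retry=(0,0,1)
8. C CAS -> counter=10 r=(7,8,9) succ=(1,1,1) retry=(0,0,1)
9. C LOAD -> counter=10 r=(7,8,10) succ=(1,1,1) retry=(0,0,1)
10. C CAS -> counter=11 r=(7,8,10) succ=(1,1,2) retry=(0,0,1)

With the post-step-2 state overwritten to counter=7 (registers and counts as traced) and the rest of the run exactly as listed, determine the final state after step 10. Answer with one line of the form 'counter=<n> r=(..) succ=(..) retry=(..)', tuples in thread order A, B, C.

counter=10 r=(7,7,9) succ=(1,1,2) retry=(0,0,1)

state after step 2 := counter=7 r=(7,0,0) succ=(1,0,0) retry=(0,0,0)
3. C LOAD -> counter=7 r=(7,0,7) succ=(1,0,0) retry=(0,0,0)
4. B LOAD -> counter=7 r=(7,7,7) succ=(1,0,0) retry=(0,0,0)
5. B CAS -> counter=8 r=(7,7,7) succ=(1,1,0) retry=(0,0,0)
6. C CAS -> counter=8 r=(7,7,7) succ=(1,1,0) retry=(0,0,1)
7. C LOAD -> counter=8 r=(7,7,8) succ=(1,1,0) retry=(0,0,1)
8. C CAS -> counter=9 r=(7,7,8) succ=(1,1,1) retry=(0,0,1)
9. C LOAD -> counter=9 r=(7,7,9) succ=(1,1,1) retry=(0,0,1)
10. C CAS -> counter=10 r=(7,7,9) succ=(1,1,2) retry=(0,0,1)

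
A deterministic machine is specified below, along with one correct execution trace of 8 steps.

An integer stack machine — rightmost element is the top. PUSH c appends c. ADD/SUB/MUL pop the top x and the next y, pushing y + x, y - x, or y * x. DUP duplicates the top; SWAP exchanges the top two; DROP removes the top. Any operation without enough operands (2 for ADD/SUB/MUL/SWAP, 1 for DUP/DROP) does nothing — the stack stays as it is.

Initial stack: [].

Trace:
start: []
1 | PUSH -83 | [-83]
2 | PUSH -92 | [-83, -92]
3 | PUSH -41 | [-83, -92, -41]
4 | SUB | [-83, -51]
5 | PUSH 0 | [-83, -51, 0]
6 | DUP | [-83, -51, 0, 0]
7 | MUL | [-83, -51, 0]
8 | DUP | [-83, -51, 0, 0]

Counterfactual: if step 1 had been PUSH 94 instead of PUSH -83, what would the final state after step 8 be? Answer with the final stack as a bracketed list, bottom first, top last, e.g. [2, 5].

[94, -51, 0, 0]

(re-executing from step 1 with the substitution; state before step 1: [])
1 | PUSH 94 | [94]
2 | PUSH -92 | [94, -92]
3 | PUSH -41 | [94, -92, -41]
4 | SUB | [94, -51]
5 | PUSH 0 | [94, -51, 0]
6 | DUP | [94, -51, 0, 0]
7 | MUL | [94, -51, 0]
8 | DUP | [94, -51, 0, 0]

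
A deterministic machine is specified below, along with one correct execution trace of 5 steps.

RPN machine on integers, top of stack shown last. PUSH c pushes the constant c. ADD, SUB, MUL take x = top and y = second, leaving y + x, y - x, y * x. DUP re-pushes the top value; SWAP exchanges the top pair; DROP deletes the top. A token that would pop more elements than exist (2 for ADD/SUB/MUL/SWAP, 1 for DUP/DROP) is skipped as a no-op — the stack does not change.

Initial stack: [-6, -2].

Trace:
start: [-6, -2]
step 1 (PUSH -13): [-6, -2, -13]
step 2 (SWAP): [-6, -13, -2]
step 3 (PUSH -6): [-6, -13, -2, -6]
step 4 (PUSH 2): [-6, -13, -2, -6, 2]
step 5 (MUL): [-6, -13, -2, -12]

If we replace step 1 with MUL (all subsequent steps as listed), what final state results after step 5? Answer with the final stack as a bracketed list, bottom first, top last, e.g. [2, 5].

[12, -12]

(re-executing from step 1 with the substitution; state before step 1: [-6, -2])
step 1 (MUL): [12]
step 2 (SWAP): [12]
step 3 (PUSH -6): [12, -6]
step 4 (PUSH 2): [12, -6, 2]
step 5 (MUL): [12, -12]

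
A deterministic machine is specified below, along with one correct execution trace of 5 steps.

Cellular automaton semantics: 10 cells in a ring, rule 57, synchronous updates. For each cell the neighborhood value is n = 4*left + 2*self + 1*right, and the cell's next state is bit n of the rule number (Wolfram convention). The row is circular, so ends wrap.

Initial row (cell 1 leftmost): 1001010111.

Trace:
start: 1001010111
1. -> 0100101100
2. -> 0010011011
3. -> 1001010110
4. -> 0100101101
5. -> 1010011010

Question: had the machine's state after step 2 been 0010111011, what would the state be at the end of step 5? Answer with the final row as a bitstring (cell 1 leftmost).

1010101010

state after step 2 := 0010111011
3. -> 1001100110
4. -> 0101010101
5. -> 1010101010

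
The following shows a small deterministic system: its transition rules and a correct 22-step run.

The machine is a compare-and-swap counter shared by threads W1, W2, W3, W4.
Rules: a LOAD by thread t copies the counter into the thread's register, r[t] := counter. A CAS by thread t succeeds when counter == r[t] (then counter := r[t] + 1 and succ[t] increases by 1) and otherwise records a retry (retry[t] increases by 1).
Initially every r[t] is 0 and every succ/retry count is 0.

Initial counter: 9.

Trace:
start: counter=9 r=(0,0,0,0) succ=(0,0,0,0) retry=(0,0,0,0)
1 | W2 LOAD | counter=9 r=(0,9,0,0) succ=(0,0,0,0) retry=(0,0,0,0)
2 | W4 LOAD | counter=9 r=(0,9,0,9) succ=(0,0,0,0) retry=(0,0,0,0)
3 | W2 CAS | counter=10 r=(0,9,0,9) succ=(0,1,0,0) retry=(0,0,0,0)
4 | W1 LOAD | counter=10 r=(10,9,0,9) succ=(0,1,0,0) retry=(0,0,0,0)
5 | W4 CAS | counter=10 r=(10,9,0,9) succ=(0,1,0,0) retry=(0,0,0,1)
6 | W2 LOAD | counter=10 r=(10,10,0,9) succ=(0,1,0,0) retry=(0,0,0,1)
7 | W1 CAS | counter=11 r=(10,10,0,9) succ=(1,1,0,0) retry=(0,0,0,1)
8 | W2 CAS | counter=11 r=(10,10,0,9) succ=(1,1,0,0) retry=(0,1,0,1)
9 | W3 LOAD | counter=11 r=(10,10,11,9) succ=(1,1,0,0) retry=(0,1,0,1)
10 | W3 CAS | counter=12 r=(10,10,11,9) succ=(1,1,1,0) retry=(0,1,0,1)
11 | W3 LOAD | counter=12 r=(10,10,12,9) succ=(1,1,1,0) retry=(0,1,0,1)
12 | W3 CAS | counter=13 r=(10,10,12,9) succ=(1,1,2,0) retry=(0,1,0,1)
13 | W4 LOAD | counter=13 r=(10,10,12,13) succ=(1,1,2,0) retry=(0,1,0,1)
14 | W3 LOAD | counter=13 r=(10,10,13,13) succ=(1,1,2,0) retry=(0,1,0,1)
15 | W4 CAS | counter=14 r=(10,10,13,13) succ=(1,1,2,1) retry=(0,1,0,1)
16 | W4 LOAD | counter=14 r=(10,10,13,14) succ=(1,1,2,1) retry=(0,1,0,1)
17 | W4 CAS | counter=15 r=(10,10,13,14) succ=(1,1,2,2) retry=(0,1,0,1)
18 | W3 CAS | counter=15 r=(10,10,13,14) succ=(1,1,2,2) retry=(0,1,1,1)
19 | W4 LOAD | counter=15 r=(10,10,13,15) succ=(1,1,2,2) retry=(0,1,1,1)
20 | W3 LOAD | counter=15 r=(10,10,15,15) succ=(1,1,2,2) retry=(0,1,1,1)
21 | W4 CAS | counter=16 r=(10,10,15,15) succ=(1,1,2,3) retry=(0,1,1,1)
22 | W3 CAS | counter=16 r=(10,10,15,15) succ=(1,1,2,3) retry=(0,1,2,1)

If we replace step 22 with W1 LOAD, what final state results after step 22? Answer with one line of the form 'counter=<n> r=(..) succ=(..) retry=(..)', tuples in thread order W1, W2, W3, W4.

(re-executing from step 22 with the substitution; state before step 22: counter=16 r=(10,10,15,15) succ=(1,1,2,3) retry=(0,1,1,1))
22 | W1 LOAD | counter=16 r=(16,10,15,15) succ=(1,1,2,3) retry=(0,1,1,1)

counter=16 r=(16,10,15,15) succ=(1,1,2,3) retry=(0,1,1,1)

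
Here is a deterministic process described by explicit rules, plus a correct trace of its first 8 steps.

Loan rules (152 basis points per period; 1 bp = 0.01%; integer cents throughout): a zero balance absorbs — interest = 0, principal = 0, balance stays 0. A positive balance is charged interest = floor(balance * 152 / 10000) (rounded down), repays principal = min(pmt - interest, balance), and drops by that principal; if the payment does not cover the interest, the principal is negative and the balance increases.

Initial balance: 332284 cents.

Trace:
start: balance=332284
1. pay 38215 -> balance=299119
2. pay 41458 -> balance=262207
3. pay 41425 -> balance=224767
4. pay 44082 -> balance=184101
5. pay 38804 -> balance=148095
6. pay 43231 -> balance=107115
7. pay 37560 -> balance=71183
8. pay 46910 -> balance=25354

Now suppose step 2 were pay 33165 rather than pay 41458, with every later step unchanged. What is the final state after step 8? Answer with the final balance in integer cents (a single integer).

(re-executing from step 2 with the substitution; state before step 2: balance=299119)
2. pay 33165 -> balance=270500
3. pay 41425 -> balance=233186
4. pay 44082 -> balance=192648
5. pay 38804 -> balance=156772
6. pay 43231 -> balance=115923
7. pay 37560 -> balance=80125
8. pay 46910 -> balance=34432

34432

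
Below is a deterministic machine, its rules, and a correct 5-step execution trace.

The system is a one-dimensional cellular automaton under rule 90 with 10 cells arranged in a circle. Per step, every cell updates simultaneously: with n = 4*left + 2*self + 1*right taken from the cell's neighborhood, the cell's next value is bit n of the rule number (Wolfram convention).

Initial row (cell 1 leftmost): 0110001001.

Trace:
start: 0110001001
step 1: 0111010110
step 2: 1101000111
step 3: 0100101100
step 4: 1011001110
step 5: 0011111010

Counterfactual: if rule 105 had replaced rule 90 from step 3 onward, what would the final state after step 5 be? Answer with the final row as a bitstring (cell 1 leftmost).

1110100000

(re-executing steps 3..5 under rule 105; state before step 3: 1101000111)
step 3: 0110010100
step 4: 0110001001
step 5: 1110100000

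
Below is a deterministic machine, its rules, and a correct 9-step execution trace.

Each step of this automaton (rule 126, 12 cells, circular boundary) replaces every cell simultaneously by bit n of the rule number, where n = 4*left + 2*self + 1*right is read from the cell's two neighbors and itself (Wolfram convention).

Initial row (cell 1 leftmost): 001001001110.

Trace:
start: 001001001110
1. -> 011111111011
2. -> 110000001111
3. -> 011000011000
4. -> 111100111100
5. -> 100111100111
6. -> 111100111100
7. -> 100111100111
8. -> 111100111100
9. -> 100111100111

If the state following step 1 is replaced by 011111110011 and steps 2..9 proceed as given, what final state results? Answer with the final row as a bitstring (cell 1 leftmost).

state after step 1 := 011111110011
2. -> 110000011111
3. -> 011000110000
4. -> 111101111000
5. -> 100111001101
6. -> 111101111111
7. -> 000111000000
8. -> 001101100000
9. -> 011111110000

011111110000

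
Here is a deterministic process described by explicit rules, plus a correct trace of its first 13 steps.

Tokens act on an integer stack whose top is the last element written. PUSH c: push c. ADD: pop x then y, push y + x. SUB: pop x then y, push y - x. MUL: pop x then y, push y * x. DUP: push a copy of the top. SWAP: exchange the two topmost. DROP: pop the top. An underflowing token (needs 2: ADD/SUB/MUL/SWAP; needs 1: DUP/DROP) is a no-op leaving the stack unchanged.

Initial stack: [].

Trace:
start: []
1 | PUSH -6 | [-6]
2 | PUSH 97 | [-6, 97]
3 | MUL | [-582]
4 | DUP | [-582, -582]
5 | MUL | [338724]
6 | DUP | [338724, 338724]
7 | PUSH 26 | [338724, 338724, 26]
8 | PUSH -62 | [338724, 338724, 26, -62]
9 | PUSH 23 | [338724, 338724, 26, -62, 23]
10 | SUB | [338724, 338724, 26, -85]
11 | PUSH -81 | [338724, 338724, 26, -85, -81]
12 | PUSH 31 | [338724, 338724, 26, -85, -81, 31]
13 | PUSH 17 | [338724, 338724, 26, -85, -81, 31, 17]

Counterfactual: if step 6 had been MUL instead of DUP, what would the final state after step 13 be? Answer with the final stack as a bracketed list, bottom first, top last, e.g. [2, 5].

[338724, 26, -85, -81, 31, 17]

(re-executing from step 6 with the substitution; state before step 6: [338724])
6 | MUL | [338724]
7 | PUSH 26 | [338724, 26]
8 | PUSH -62 | [338724, 26, -62]
9 | PUSH 23 | [338724, 26, -62, 23]
10 | SUB | [338724, 26, -85]
11 | PUSH -81 | [338724, 26, -85, -81]
12 | PUSH 31 | [338724, 26, -85, -81, 31]
13 | PUSH 17 | [338724, 26, -85, -81, 31, 17]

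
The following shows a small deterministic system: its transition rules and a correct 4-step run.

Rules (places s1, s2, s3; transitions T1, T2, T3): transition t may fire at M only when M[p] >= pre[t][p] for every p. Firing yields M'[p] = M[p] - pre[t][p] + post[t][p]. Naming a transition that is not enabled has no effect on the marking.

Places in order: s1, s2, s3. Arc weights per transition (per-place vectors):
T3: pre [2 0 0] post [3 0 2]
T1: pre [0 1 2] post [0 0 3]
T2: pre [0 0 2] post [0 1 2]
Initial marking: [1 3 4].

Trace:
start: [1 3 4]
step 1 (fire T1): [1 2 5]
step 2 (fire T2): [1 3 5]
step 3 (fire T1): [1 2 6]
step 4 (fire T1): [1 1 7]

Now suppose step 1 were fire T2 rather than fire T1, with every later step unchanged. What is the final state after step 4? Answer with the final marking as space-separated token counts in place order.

1 3 6

(re-executing from step 1 with the substitution; state before step 1: [1 3 4])
step 1 (fire T2): [1 4 4]
step 2 (fire T2): [1 5 4]
step 3 (fire T1): [1 4 5]
step 4 (fire T1): [1 3 6]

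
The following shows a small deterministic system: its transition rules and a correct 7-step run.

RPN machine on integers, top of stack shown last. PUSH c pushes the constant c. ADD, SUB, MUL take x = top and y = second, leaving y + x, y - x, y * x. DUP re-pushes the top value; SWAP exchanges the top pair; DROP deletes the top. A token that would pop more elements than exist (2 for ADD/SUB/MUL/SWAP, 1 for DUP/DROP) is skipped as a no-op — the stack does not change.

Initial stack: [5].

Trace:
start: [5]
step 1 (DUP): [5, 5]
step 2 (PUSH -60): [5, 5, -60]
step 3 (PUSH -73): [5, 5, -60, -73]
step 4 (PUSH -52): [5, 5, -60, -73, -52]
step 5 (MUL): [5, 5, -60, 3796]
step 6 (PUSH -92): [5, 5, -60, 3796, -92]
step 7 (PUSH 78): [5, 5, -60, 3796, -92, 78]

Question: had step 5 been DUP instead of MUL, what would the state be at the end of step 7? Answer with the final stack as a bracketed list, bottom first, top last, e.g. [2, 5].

(re-executing from step 5 with the substitution; state before step 5: [5, 5, -60, -73, -52])
step 5 (DUP): [5, 5, -60, -73, -52, -52]
step 6 (PUSH -92): [5, 5, -60, -73, -52, -52, -92]
step 7 (PUSH 78): [5, 5, -60, -73, -52, -52, -92, 78]

[5, 5, -60, -73, -52, -52, -92, 78]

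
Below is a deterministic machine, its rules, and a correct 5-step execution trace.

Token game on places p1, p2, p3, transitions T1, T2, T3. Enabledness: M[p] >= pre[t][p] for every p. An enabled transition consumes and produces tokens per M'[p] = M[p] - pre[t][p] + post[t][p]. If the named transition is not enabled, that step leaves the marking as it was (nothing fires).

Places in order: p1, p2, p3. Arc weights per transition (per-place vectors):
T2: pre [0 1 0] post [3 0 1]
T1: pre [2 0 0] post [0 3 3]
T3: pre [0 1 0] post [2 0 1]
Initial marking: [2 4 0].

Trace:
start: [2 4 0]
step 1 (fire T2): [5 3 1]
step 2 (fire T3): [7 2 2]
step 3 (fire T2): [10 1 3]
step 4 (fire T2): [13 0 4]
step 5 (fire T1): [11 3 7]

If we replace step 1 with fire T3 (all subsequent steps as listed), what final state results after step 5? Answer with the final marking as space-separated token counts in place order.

10 3 7

(re-executing from step 1 with the substitution; state before step 1: [2 4 0])
step 1 (fire T3): [4 3 1]
step 2 (fire T3): [6 2 2]
step 3 (fire T2): [9 1 3]
step 4 (fire T2): [12 0 4]
step 5 (fire T1): [10 3 7]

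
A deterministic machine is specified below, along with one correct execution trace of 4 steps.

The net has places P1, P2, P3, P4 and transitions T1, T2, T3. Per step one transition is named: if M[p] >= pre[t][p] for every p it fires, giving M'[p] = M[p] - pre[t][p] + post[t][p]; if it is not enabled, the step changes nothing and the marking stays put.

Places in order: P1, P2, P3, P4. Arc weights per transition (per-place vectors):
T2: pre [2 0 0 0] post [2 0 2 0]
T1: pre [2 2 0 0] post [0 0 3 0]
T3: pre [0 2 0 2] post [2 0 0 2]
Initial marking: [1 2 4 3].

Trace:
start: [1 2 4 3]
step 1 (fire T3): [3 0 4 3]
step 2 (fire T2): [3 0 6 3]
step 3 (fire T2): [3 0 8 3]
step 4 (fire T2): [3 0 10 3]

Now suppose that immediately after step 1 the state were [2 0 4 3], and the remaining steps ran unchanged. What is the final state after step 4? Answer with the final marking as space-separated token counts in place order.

2 0 10 3

state after step 1 := [2 0 4 3]
step 2 (fire T2): [2 0 6 3]
step 3 (fire T2): [2 0 8 3]
step 4 (fire T2): [2 0 10 3]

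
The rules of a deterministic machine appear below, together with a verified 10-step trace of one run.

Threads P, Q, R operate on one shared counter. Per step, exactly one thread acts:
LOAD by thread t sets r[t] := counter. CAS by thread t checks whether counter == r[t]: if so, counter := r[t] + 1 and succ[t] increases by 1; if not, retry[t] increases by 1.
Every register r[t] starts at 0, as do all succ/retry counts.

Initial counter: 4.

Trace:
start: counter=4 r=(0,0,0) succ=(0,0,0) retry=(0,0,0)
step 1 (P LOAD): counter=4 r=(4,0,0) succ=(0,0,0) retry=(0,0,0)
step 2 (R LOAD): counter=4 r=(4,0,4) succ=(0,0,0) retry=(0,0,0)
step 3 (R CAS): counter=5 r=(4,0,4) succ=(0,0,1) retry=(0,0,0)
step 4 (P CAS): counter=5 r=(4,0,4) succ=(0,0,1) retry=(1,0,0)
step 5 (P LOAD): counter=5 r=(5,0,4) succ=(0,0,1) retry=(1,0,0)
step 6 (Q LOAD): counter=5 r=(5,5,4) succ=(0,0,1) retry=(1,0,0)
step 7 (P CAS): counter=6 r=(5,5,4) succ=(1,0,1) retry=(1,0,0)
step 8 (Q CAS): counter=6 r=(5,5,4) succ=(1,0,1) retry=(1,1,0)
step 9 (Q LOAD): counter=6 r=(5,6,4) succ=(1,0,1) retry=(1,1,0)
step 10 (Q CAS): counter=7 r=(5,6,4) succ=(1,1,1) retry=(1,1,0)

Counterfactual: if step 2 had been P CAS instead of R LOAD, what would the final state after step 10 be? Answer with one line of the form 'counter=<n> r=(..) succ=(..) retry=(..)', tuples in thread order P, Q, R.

(re-executing from step 2 with the substitution; state before step 2: counter=4 r=(4,0,0) succ=(0,0,0) retry=(0,0,0))
step 2 (P CAS): counter=5 r=(4,0,0) succ=(1,0,0) retry=(0,0,0)
step 3 (R CAS): counter=5 r=(4,0,0) succ=(1,0,0) retry=(0,0,1)
step 4 (P CAS): counter=5 r=(4,0,0) succ=(1,0,0) retry=(1,0,1)
step 5 (P LOAD): counter=5 r=(5,0,0) succ=(1,0,0) retry=(1,0,1)
step 6 (Q LOAD): counter=5 r=(5,5,0) succ=(1,0,0) retry=(1,0,1)
step 7 (P CAS): counter=6 r=(5,5,0) succ=(2,0,0) retry=(1,0,1)
step 8 (Q CAS): counter=6 r=(5,5,0) succ=(2,0,0) retry=(1,1,1)
step 9 (Q LOAD): counter=6 r=(5,6,0) succ=(2,0,0) retry=(1,1,1)
step 10 (Q CAS): counter=7 r=(5,6,0) succ=(2,1,0) retry=(1,1,1)

counter=7 r=(5,6,0) succ=(2,1,0) retry=(1,1,1)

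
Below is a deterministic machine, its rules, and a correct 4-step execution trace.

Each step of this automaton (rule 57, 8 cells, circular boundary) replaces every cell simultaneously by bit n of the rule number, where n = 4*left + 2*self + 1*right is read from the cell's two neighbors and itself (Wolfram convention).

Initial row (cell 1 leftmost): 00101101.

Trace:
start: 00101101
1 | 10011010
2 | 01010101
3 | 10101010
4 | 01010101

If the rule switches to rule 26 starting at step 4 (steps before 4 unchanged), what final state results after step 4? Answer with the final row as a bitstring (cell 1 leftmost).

00000000

(re-executing step 4 under rule 26; state before step 4: 10101010)
4 | 00000000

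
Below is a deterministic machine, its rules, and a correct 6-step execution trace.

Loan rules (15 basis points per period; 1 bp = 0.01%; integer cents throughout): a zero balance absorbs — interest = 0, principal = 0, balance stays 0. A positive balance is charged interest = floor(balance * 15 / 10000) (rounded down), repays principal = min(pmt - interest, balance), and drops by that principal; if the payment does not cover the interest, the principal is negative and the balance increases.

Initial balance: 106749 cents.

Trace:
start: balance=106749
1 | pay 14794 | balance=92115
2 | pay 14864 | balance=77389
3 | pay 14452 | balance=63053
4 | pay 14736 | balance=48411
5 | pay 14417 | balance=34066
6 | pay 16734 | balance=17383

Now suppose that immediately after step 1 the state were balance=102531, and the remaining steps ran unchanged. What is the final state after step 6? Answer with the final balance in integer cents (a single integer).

27876

state after step 1 := balance=102531
2 | pay 14864 | balance=87820
3 | pay 14452 | balance=73499
4 | pay 14736 | balance=58873
5 | pay 14417 | balance=44544
6 | pay 16734 | balance=27876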